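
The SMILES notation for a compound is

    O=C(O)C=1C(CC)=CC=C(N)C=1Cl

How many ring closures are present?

1

In SMILES, each pair of matching ring-closure digits denotes one ring-closing bond; the number of such bonds equals the number of independent rings.
Ring-closure bonds here: 1.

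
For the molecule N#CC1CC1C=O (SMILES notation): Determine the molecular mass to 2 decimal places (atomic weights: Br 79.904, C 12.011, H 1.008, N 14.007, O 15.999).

First, the molecular formula is C5H5NO (counting implicit H from valence).
  C: 5 × 12.011 = 60.055
  H: 5 × 1.008 = 5.040
  N: 1 × 14.007 = 14.007
  O: 1 × 15.999 = 15.999
Sum: 5×12.011 + 5×1.008 + 1×14.007 + 1×15.999 = 95.101 → 95.10 g/mol.

95.10 g/mol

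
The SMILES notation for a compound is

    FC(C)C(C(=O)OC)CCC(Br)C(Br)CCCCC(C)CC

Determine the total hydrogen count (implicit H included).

Walk through each heavy atom and fill implicit hydrogens from standard valence (C 4, N 3, O 2, S 2, halogen 1):
  atom 1: F (halogen, monovalent) → 0 H
  atom 2: C, bond orders sum to 3 (valence 4) → 1 H
  atom 3: C, bond orders sum to 1 (valence 4) → 3 H
  atom 4: C, bond orders sum to 3 (valence 4) → 1 H
  atom 5: C, bond orders sum to 4 (valence 4) → 0 H
  atom 6: O, bond orders sum to 2 (valence 2) → 0 H
  atom 7: O, bond orders sum to 2 (valence 2) → 0 H
  atom 8: C, bond orders sum to 1 (valence 4) → 3 H
  atom 9: C, bond orders sum to 2 (valence 4) → 2 H
  atom 10: C, bond orders sum to 2 (valence 4) → 2 H
  atom 11: C, bond orders sum to 3 (valence 4) → 1 H
  atom 12: Br (halogen, monovalent) → 0 H
  atom 13: C, bond orders sum to 3 (valence 4) → 1 H
  atom 14: Br (halogen, monovalent) → 0 H
  atom 15: C, bond orders sum to 2 (valence 4) → 2 H
  atom 16: C, bond orders sum to 2 (valence 4) → 2 H
  atom 17: C, bond orders sum to 2 (valence 4) → 2 H
  atom 18: C, bond orders sum to 2 (valence 4) → 2 H
  atom 19: C, bond orders sum to 3 (valence 4) → 1 H
  atom 20: C, bond orders sum to 1 (valence 4) → 3 H
  atom 21: C, bond orders sum to 2 (valence 4) → 2 H
  atom 22: C, bond orders sum to 1 (valence 4) → 3 H
Total hydrogens: 31.

31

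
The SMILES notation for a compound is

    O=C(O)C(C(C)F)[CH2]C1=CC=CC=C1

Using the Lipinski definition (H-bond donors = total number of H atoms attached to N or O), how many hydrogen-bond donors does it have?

Donors: find every N or O and count the H atoms it carries.
  atom 1 (O): bond orders sum to 2 → 0 H
  atom 3 (O): bond orders sum to 1 → 1 H
Lipinski HBD = 1.

1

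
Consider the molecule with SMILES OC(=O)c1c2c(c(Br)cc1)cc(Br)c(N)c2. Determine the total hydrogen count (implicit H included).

Walk through each heavy atom and fill implicit hydrogens from standard valence (C 4, N 3, O 2, S 2, halogen 1); for lowercase aromatic atoms, an aromatic c carries 1 H when it has two neighbours and 0 H with three, and aromatic n carries 0 H:
  atom 1: O, bond orders sum to 1 (valence 2) → 1 H
  atom 2: C, bond orders sum to 4 (valence 4) → 0 H
  atom 3: O, bond orders sum to 2 (valence 2) → 0 H
  atom 4: aromatic c, 3 neighbours → 0 H
  atom 5: aromatic c, 3 neighbours → 0 H
  atom 6: aromatic c, 3 neighbours → 0 H
  atom 7: aromatic c, 3 neighbours → 0 H
  atom 8: Br (halogen, monovalent) → 0 H
  atom 9: aromatic c, 2 neighbours → 1 H
  atom 10: aromatic c, 2 neighbours → 1 H
  atom 11: aromatic c, 2 neighbours → 1 H
  atom 12: aromatic c, 3 neighbours → 0 H
  atom 13: Br (halogen, monovalent) → 0 H
  atom 14: aromatic c, 3 neighbours → 0 H
  atom 15: N, bond orders sum to 1 (valence 3) → 2 H
  atom 16: aromatic c, 2 neighbours → 1 H
Total hydrogens: 7.

7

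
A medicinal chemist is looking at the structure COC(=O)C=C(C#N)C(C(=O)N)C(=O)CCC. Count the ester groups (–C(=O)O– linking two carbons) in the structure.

1

The ester motif appears at heavy-atom position 3 in the SMILES.
Other groups present: 1 alkene, 1 amide, 1 ketone, 1 nitrile.
Ester count: 1.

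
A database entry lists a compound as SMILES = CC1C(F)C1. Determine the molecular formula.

C4H7F

Walk through each heavy atom and fill implicit hydrogens from standard valence (C 4, N 3, O 2, S 2, halogen 1):
  atom 1: C, bond orders sum to 1 (valence 4) → 3 H
  atom 2: C, bond orders sum to 3 (valence 4) → 1 H
  atom 3: C, bond orders sum to 3 (valence 4) → 1 H
  atom 4: F (halogen, monovalent) → 0 H
  atom 5: C, bond orders sum to 2 (valence 4) → 2 H
Totals → C:4, H:7, F:1.
In Hill order: C4H7F.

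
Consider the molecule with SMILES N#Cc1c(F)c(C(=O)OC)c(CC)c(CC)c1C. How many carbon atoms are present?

14

Count every carbon token in the SMILES (each C, including those in ring-closure positions and inside branches).
Carbon count: 14.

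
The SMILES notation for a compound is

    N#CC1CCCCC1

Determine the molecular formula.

Walk through each heavy atom and fill implicit hydrogens from standard valence (C 4, N 3, O 2, S 2, halogen 1):
  atom 1: N, bond orders sum to 3 (valence 3) → 0 H
  atom 2: C, bond orders sum to 4 (valence 4) → 0 H
  atom 3: C, bond orders sum to 3 (valence 4) → 1 H
  atom 4: C, bond orders sum to 2 (valence 4) → 2 H
  atom 5: C, bond orders sum to 2 (valence 4) → 2 H
  atom 6: C, bond orders sum to 2 (valence 4) → 2 H
  atom 7: C, bond orders sum to 2 (valence 4) → 2 H
  atom 8: C, bond orders sum to 2 (valence 4) → 2 H
Totals → C:7, H:11, N:1.

C7H11N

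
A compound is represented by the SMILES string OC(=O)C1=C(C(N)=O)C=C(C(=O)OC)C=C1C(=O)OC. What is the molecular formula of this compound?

Walk through each heavy atom and fill implicit hydrogens from standard valence (C 4, N 3, O 2, S 2, halogen 1):
  atom 1: O, bond orders sum to 1 (valence 2) → 1 H
  atom 2: C, bond orders sum to 4 (valence 4) → 0 H
  atom 3: O, bond orders sum to 2 (valence 2) → 0 H
  atom 4: C, bond orders sum to 4 (valence 4) → 0 H
  atom 5: C, bond orders sum to 4 (valence 4) → 0 H
  atom 6: C, bond orders sum to 4 (valence 4) → 0 H
  atom 7: N, bond orders sum to 1 (valence 3) → 2 H
  atom 8: O, bond orders sum to 2 (valence 2) → 0 H
  atom 9: C, bond orders sum to 3 (valence 4) → 1 H
  atom 10: C, bond orders sum to 4 (valence 4) → 0 H
  atom 11: C, bond orders sum to 4 (valence 4) → 0 H
  atom 12: O, bond orders sum to 2 (valence 2) → 0 H
  atom 13: O, bond orders sum to 2 (valence 2) → 0 H
  atom 14: C, bond orders sum to 1 (valence 4) → 3 H
  atom 15: C, bond orders sum to 3 (valence 4) → 1 H
  atom 16: C, bond orders sum to 4 (valence 4) → 0 H
  atom 17: C, bond orders sum to 4 (valence 4) → 0 H
  atom 18: O, bond orders sum to 2 (valence 2) → 0 H
  atom 19: O, bond orders sum to 2 (valence 2) → 0 H
  atom 20: C, bond orders sum to 1 (valence 4) → 3 H
Totals → C:12, H:11, N:1, O:7.

C12H11NO7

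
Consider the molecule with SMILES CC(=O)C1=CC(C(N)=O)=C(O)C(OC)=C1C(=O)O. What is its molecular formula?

C11H11NO6

Walk through each heavy atom and fill implicit hydrogens from standard valence (C 4, N 3, O 2, S 2, halogen 1):
  atom 1: C, bond orders sum to 1 (valence 4) → 3 H
  atom 2: C, bond orders sum to 4 (valence 4) → 0 H
  atom 3: O, bond orders sum to 2 (valence 2) → 0 H
  atom 4: C, bond orders sum to 4 (valence 4) → 0 H
  atom 5: C, bond orders sum to 3 (valence 4) → 1 H
  atom 6: C, bond orders sum to 4 (valence 4) → 0 H
  atom 7: C, bond orders sum to 4 (valence 4) → 0 H
  atom 8: N, bond orders sum to 1 (valence 3) → 2 H
  atom 9: O, bond orders sum to 2 (valence 2) → 0 H
  atom 10: C, bond orders sum to 4 (valence 4) → 0 H
  atom 11: O, bond orders sum to 1 (valence 2) → 1 H
  atom 12: C, bond orders sum to 4 (valence 4) → 0 H
  atom 13: O, bond orders sum to 2 (valence 2) → 0 H
  atom 14: C, bond orders sum to 1 (valence 4) → 3 H
  atom 15: C, bond orders sum to 4 (valence 4) → 0 H
  atom 16: C, bond orders sum to 4 (valence 4) → 0 H
  atom 17: O, bond orders sum to 2 (valence 2) → 0 H
  atom 18: O, bond orders sum to 1 (valence 2) → 1 H
Totals → C:11, H:11, N:1, O:6.
In Hill order: C11H11NO6.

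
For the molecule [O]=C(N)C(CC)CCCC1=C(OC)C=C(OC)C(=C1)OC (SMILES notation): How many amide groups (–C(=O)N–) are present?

The amide motif appears at heavy-atom position 2 in the SMILES.
Other groups present: 3 ether.
Amide count: 1.

1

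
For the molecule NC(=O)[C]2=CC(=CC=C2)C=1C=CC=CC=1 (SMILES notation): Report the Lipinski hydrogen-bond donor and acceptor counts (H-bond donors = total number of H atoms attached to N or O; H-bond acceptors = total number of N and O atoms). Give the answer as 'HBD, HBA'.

Donors: find every N or O and count the H atoms it carries.
  atom 1 (N): bond orders sum to 1 → 2 H
  atom 3 (O): bond orders sum to 2 → 0 H
Lipinski HBD = 2.
Acceptors: N atoms = 1, O atoms = 1 → HBA = 2.

2, 2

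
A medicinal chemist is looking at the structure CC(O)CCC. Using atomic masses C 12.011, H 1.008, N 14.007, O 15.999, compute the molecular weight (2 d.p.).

88.15 g/mol

First, the molecular formula is C5H12O (counting implicit H from valence).
  C: 5 × 12.011 = 60.055
  H: 12 × 1.008 = 12.096
  O: 1 × 15.999 = 15.999
Sum: 5×12.011 + 12×1.008 + 1×15.999 = 88.150 → 88.15 g/mol.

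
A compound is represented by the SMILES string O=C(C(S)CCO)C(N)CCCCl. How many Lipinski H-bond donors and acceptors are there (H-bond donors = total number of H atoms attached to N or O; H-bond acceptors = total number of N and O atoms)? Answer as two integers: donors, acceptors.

3, 3

Donors: find every N or O and count the H atoms it carries.
  atom 1 (O): bond orders sum to 2 → 0 H
  atom 7 (O): bond orders sum to 1 → 1 H
  atom 9 (N): bond orders sum to 1 → 2 H
Lipinski HBD = 3.
Acceptors: N atoms = 1, O atoms = 2 → HBA = 3.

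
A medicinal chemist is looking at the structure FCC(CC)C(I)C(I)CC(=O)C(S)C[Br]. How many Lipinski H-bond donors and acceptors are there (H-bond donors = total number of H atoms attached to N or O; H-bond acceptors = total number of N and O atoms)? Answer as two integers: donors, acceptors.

Donors: find every N or O and count the H atoms it carries.
  atom 12 (O): bond orders sum to 2 → 0 H
Lipinski HBD = 0.
Acceptors: N atoms = 0, O atoms = 1 → HBA = 1.

0, 1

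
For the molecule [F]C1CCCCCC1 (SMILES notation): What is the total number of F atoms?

1

Scan the SMILES for F atoms (remember two-letter symbols like Cl and Br are single atoms).
Fluorine count: 1.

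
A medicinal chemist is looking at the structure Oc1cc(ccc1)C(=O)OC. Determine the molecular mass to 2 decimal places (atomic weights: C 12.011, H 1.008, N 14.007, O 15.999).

152.15 g/mol

First, the molecular formula is C8H8O3 (counting implicit H from valence).
  C: 8 × 12.011 = 96.088
  H: 8 × 1.008 = 8.064
  O: 3 × 15.999 = 47.997
Sum: 8×12.011 + 8×1.008 + 3×15.999 = 152.149 → 152.15 g/mol.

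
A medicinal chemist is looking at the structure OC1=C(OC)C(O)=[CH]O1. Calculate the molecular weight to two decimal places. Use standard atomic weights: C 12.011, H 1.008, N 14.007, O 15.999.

First, the molecular formula is C5H6O4 (counting implicit H from valence).
  C: 5 × 12.011 = 60.055
  H: 6 × 1.008 = 6.048
  O: 4 × 15.999 = 63.996
Sum: 5×12.011 + 6×1.008 + 4×15.999 = 130.099 → 130.10 g/mol.

130.10 g/mol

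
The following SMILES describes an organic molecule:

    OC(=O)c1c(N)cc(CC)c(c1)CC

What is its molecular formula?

Walk through each heavy atom and fill implicit hydrogens from standard valence (C 4, N 3, O 2, S 2, halogen 1); for lowercase aromatic atoms, an aromatic c carries 1 H when it has two neighbours and 0 H with three, and aromatic n carries 0 H:
  atom 1: O, bond orders sum to 1 (valence 2) → 1 H
  atom 2: C, bond orders sum to 4 (valence 4) → 0 H
  atom 3: O, bond orders sum to 2 (valence 2) → 0 H
  atom 4: aromatic c, 3 neighbours → 0 H
  atom 5: aromatic c, 3 neighbours → 0 H
  atom 6: N, bond orders sum to 1 (valence 3) → 2 H
  atom 7: aromatic c, 2 neighbours → 1 H
  atom 8: aromatic c, 3 neighbours → 0 H
  atom 9: C, bond orders sum to 2 (valence 4) → 2 H
  atom 10: C, bond orders sum to 1 (valence 4) → 3 H
  atom 11: aromatic c, 3 neighbours → 0 H
  atom 12: aromatic c, 2 neighbours → 1 H
  atom 13: C, bond orders sum to 2 (valence 4) → 2 H
  atom 14: C, bond orders sum to 1 (valence 4) → 3 H
Totals → C:11, H:15, N:1, O:2.

C11H15NO2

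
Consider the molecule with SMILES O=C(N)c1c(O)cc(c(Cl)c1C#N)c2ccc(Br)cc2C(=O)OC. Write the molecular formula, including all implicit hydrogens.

C16H10BrClN2O4

Walk through each heavy atom and fill implicit hydrogens from standard valence (C 4, N 3, O 2, S 2, halogen 1); for lowercase aromatic atoms, an aromatic c carries 1 H when it has two neighbours and 0 H with three, and aromatic n carries 0 H:
  atom 1: O, bond orders sum to 2 (valence 2) → 0 H
  atom 2: C, bond orders sum to 4 (valence 4) → 0 H
  atom 3: N, bond orders sum to 1 (valence 3) → 2 H
  atom 4: aromatic c, 3 neighbours → 0 H
  atom 5: aromatic c, 3 neighbours → 0 H
  atom 6: O, bond orders sum to 1 (valence 2) → 1 H
  atom 7: aromatic c, 2 neighbours → 1 H
  atom 8: aromatic c, 3 neighbours → 0 H
  atom 9: aromatic c, 3 neighbours → 0 H
  atom 10: Cl (halogen, monovalent) → 0 H
  atom 11: aromatic c, 3 neighbours → 0 H
  atom 12: C, bond orders sum to 4 (valence 4) → 0 H
  atom 13: N, bond orders sum to 3 (valence 3) → 0 H
  atom 14: aromatic c, 3 neighbours → 0 H
  atom 15: aromatic c, 2 neighbours → 1 H
  atom 16: aromatic c, 2 neighbours → 1 H
  atom 17: aromatic c, 3 neighbours → 0 H
  atom 18: Br (halogen, monovalent) → 0 H
  atom 19: aromatic c, 2 neighbours → 1 H
  atom 20: aromatic c, 3 neighbours → 0 H
  atom 21: C, bond orders sum to 4 (valence 4) → 0 H
  atom 22: O, bond orders sum to 2 (valence 2) → 0 H
  atom 23: O, bond orders sum to 2 (valence 2) → 0 H
  atom 24: C, bond orders sum to 1 (valence 4) → 3 H
Totals → C:16, H:10, Br:1, Cl:1, N:2, O:4.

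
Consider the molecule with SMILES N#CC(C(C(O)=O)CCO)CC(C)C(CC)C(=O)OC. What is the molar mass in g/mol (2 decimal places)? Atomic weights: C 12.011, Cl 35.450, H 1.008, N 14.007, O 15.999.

285.34 g/mol

First, the molecular formula is C14H23NO5 (counting implicit H from valence).
  C: 14 × 12.011 = 168.154
  H: 23 × 1.008 = 23.184
  N: 1 × 14.007 = 14.007
  O: 5 × 15.999 = 79.995
Sum: 14×12.011 + 23×1.008 + 1×14.007 + 5×15.999 = 285.340 → 285.34 g/mol.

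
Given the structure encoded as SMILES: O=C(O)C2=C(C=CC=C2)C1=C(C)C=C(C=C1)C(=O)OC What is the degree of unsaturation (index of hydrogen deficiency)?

Molecular formula: C16H14O4.
DoU = (2C + 2 + N − H − X) / 2, where X is the halogen count and O/S are ignored.
    = (2·16 + 2 + 0 − 14 − 0) / 2 = 20 / 2 = 10.

10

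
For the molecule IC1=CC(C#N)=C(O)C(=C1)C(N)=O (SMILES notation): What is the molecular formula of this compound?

Walk through each heavy atom and fill implicit hydrogens from standard valence (C 4, N 3, O 2, S 2, halogen 1):
  atom 1: I (halogen, monovalent) → 0 H
  atom 2: C, bond orders sum to 4 (valence 4) → 0 H
  atom 3: C, bond orders sum to 3 (valence 4) → 1 H
  atom 4: C, bond orders sum to 4 (valence 4) → 0 H
  atom 5: C, bond orders sum to 4 (valence 4) → 0 H
  atom 6: N, bond orders sum to 3 (valence 3) → 0 H
  atom 7: C, bond orders sum to 4 (valence 4) → 0 H
  atom 8: O, bond orders sum to 1 (valence 2) → 1 H
  atom 9: C, bond orders sum to 4 (valence 4) → 0 H
  atom 10: C, bond orders sum to 3 (valence 4) → 1 H
  atom 11: C, bond orders sum to 4 (valence 4) → 0 H
  atom 12: N, bond orders sum to 1 (valence 3) → 2 H
  atom 13: O, bond orders sum to 2 (valence 2) → 0 H
Totals → C:8, H:5, I:1, N:2, O:2.

C8H5IN2O2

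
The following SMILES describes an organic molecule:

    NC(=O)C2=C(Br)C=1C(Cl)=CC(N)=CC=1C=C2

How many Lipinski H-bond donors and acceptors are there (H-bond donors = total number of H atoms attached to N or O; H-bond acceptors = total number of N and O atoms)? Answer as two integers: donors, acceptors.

4, 3

Donors: find every N or O and count the H atoms it carries.
  atom 1 (N): bond orders sum to 1 → 2 H
  atom 3 (O): bond orders sum to 2 → 0 H
  atom 12 (N): bond orders sum to 1 → 2 H
Lipinski HBD = 4.
Acceptors: N atoms = 2, O atoms = 1 → HBA = 3.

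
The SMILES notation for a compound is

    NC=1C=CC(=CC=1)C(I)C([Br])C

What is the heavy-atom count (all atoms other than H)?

Every atom symbol written in the SMILES (organic subset) is one heavy atom; implicit H are not written.
Heavy atoms by element → Br:1, C:9, I:1, N:1.
Total: 12.

12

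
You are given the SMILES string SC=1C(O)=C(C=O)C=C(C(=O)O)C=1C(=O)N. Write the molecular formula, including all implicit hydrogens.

Walk through each heavy atom and fill implicit hydrogens from standard valence (C 4, N 3, O 2, S 2, halogen 1):
  atom 1: S, bond orders sum to 1 (valence 2) → 1 H
  atom 2: C, bond orders sum to 4 (valence 4) → 0 H
  atom 3: C, bond orders sum to 4 (valence 4) → 0 H
  atom 4: O, bond orders sum to 1 (valence 2) → 1 H
  atom 5: C, bond orders sum to 4 (valence 4) → 0 H
  atom 6: C, bond orders sum to 3 (valence 4) → 1 H
  atom 7: O, bond orders sum to 2 (valence 2) → 0 H
  atom 8: C, bond orders sum to 3 (valence 4) → 1 H
  atom 9: C, bond orders sum to 4 (valence 4) → 0 H
  atom 10: C, bond orders sum to 4 (valence 4) → 0 H
  atom 11: O, bond orders sum to 2 (valence 2) → 0 H
  atom 12: O, bond orders sum to 1 (valence 2) → 1 H
  atom 13: C, bond orders sum to 4 (valence 4) → 0 H
  atom 14: C, bond orders sum to 4 (valence 4) → 0 H
  atom 15: O, bond orders sum to 2 (valence 2) → 0 H
  atom 16: N, bond orders sum to 1 (valence 3) → 2 H
Totals → C:9, H:7, N:1, O:5, S:1.
In Hill order: C9H7NO5S.

C9H7NO5S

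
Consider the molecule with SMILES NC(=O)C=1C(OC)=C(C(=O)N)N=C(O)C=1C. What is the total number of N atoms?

Scan the SMILES for N atoms (remember two-letter symbols like Cl and Br are single atoms).
Nitrogen count: 3.

3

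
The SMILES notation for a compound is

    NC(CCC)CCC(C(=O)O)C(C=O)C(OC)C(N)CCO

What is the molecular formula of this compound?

Walk through each heavy atom and fill implicit hydrogens from standard valence (C 4, N 3, O 2, S 2, halogen 1):
  atom 1: N, bond orders sum to 1 (valence 3) → 2 H
  atom 2: C, bond orders sum to 3 (valence 4) → 1 H
  atom 3: C, bond orders sum to 2 (valence 4) → 2 H
  atom 4: C, bond orders sum to 2 (valence 4) → 2 H
  atom 5: C, bond orders sum to 1 (valence 4) → 3 H
  atom 6: C, bond orders sum to 2 (valence 4) → 2 H
  atom 7: C, bond orders sum to 2 (valence 4) → 2 H
  atom 8: C, bond orders sum to 3 (valence 4) → 1 H
  atom 9: C, bond orders sum to 4 (valence 4) → 0 H
  atom 10: O, bond orders sum to 2 (valence 2) → 0 H
  atom 11: O, bond orders sum to 1 (valence 2) → 1 H
  atom 12: C, bond orders sum to 3 (valence 4) → 1 H
  atom 13: C, bond orders sum to 3 (valence 4) → 1 H
  atom 14: O, bond orders sum to 2 (valence 2) → 0 H
  atom 15: C, bond orders sum to 3 (valence 4) → 1 H
  atom 16: O, bond orders sum to 2 (valence 2) → 0 H
  atom 17: C, bond orders sum to 1 (valence 4) → 3 H
  atom 18: C, bond orders sum to 3 (valence 4) → 1 H
  atom 19: N, bond orders sum to 1 (valence 3) → 2 H
  atom 20: C, bond orders sum to 2 (valence 4) → 2 H
  atom 21: C, bond orders sum to 2 (valence 4) → 2 H
  atom 22: O, bond orders sum to 1 (valence 2) → 1 H
Totals → C:15, H:30, N:2, O:5.

C15H30N2O5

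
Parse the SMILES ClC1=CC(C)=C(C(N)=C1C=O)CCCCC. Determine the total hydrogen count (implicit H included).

18

Walk through each heavy atom and fill implicit hydrogens from standard valence (C 4, N 3, O 2, S 2, halogen 1):
  atom 1: Cl (halogen, monovalent) → 0 H
  atom 2: C, bond orders sum to 4 (valence 4) → 0 H
  atom 3: C, bond orders sum to 3 (valence 4) → 1 H
  atom 4: C, bond orders sum to 4 (valence 4) → 0 H
  atom 5: C, bond orders sum to 1 (valence 4) → 3 H
  atom 6: C, bond orders sum to 4 (valence 4) → 0 H
  atom 7: C, bond orders sum to 4 (valence 4) → 0 H
  atom 8: N, bond orders sum to 1 (valence 3) → 2 H
  atom 9: C, bond orders sum to 4 (valence 4) → 0 H
  atom 10: C, bond orders sum to 3 (valence 4) → 1 H
  atom 11: O, bond orders sum to 2 (valence 2) → 0 H
  atom 12: C, bond orders sum to 2 (valence 4) → 2 H
  atom 13: C, bond orders sum to 2 (valence 4) → 2 H
  atom 14: C, bond orders sum to 2 (valence 4) → 2 H
  atom 15: C, bond orders sum to 2 (valence 4) → 2 H
  atom 16: C, bond orders sum to 1 (valence 4) → 3 H
Total hydrogens: 18.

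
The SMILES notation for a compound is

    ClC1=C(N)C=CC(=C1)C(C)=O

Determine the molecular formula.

C8H8ClNO

Walk through each heavy atom and fill implicit hydrogens from standard valence (C 4, N 3, O 2, S 2, halogen 1):
  atom 1: Cl (halogen, monovalent) → 0 H
  atom 2: C, bond orders sum to 4 (valence 4) → 0 H
  atom 3: C, bond orders sum to 4 (valence 4) → 0 H
  atom 4: N, bond orders sum to 1 (valence 3) → 2 H
  atom 5: C, bond orders sum to 3 (valence 4) → 1 H
  atom 6: C, bond orders sum to 3 (valence 4) → 1 H
  atom 7: C, bond orders sum to 4 (valence 4) → 0 H
  atom 8: C, bond orders sum to 3 (valence 4) → 1 H
  atom 9: C, bond orders sum to 4 (valence 4) → 0 H
  atom 10: C, bond orders sum to 1 (valence 4) → 3 H
  atom 11: O, bond orders sum to 2 (valence 2) → 0 H
Totals → C:8, H:8, Cl:1, N:1, O:1.
In Hill order: C8H8ClNO.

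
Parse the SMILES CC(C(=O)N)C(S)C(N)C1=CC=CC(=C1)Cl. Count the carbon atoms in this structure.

Count every carbon token in the SMILES (each C, including those in ring-closure positions and inside branches).
Carbon count: 11.

11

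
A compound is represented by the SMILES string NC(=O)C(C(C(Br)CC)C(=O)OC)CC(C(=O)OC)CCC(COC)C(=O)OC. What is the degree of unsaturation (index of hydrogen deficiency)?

4

Molecular formula: C19H32BrNO8.
DoU = (2C + 2 + N − H − X) / 2, where X is the halogen count and O/S are ignored.
    = (2·19 + 2 + 1 − 32 − 1) / 2 = 8 / 2 = 4.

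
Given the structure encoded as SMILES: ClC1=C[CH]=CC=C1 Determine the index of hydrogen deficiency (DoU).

4

Molecular formula: C6H5Cl.
DoU = (2C + 2 + N − H − X) / 2, where X is the halogen count and O/S are ignored.
    = (2·6 + 2 + 0 − 5 − 1) / 2 = 8 / 2 = 4.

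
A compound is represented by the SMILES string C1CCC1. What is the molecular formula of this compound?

Walk through each heavy atom and fill implicit hydrogens from standard valence (C 4, N 3, O 2, S 2, halogen 1):
  atom 1: C, bond orders sum to 2 (valence 4) → 2 H
  atom 2: C, bond orders sum to 2 (valence 4) → 2 H
  atom 3: C, bond orders sum to 2 (valence 4) → 2 H
  atom 4: C, bond orders sum to 2 (valence 4) → 2 H
Totals → C:4, H:8.

C4H8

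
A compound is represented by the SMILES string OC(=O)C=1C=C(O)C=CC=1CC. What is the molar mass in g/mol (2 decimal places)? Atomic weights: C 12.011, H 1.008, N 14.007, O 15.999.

First, the molecular formula is C9H10O3 (counting implicit H from valence).
  C: 9 × 12.011 = 108.099
  H: 10 × 1.008 = 10.080
  O: 3 × 15.999 = 47.997
Sum: 9×12.011 + 10×1.008 + 3×15.999 = 166.176 → 166.18 g/mol.

166.18 g/mol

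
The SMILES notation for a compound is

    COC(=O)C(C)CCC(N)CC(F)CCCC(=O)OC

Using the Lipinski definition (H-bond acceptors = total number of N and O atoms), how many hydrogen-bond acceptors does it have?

5

N atoms: 1; O atoms: 4.
Lipinski HBA = 1 + 4 = 5.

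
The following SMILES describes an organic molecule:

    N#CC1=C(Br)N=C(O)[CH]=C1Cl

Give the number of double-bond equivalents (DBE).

6

Degree of unsaturation = (number of rings) + (number of π bonds).
Ring closures in the SMILES: 1.
π bonds: 3 double bonds (each 1 DoU), 1 triple bond (each 2 DoU) → 5 DoU from unsaturation.
Total DoU = 1 + 5 = 6.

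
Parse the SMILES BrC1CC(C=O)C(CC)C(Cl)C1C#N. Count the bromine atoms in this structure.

1

Scan the SMILES for Br atoms (remember two-letter symbols like Cl and Br are single atoms).
Bromine count: 1.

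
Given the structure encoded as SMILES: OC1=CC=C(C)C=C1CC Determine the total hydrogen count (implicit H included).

Walk through each heavy atom and fill implicit hydrogens from standard valence (C 4, N 3, O 2, S 2, halogen 1):
  atom 1: O, bond orders sum to 1 (valence 2) → 1 H
  atom 2: C, bond orders sum to 4 (valence 4) → 0 H
  atom 3: C, bond orders sum to 3 (valence 4) → 1 H
  atom 4: C, bond orders sum to 3 (valence 4) → 1 H
  atom 5: C, bond orders sum to 4 (valence 4) → 0 H
  atom 6: C, bond orders sum to 1 (valence 4) → 3 H
  atom 7: C, bond orders sum to 3 (valence 4) → 1 H
  atom 8: C, bond orders sum to 4 (valence 4) → 0 H
  atom 9: C, bond orders sum to 2 (valence 4) → 2 H
  atom 10: C, bond orders sum to 1 (valence 4) → 3 H
Total hydrogens: 12.

12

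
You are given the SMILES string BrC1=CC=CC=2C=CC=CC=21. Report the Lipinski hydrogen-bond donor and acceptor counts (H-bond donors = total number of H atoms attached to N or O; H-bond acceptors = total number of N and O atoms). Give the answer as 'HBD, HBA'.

0, 0

Donors: find every N or O and count the H atoms it carries.
  (no N or O atoms present)
Lipinski HBD = 0.
Acceptors: N atoms = 0, O atoms = 0 → HBA = 0.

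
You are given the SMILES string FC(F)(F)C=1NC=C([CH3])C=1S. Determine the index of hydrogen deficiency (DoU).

3

Degree of unsaturation = (number of rings) + (number of π bonds).
Ring closures in the SMILES: 1.
π bonds: 2 double bonds (each 1 DoU) → 2 DoU from unsaturation.
Total DoU = 1 + 2 = 3.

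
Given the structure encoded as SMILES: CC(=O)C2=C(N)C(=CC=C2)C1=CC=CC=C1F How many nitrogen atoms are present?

Scan the SMILES for N atoms (remember two-letter symbols like Cl and Br are single atoms).
Nitrogen count: 1.

1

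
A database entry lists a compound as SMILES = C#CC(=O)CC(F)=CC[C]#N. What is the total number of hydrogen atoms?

Walk through each heavy atom and fill implicit hydrogens from standard valence (C 4, N 3, O 2, S 2, halogen 1):
  atom 1: C, bond orders sum to 3 (valence 4) → 1 H
  atom 2: C, bond orders sum to 4 (valence 4) → 0 H
  atom 3: C, bond orders sum to 4 (valence 4) → 0 H
  atom 4: O, bond orders sum to 2 (valence 2) → 0 H
  atom 5: C, bond orders sum to 2 (valence 4) → 2 H
  atom 6: C, bond orders sum to 4 (valence 4) → 0 H
  atom 7: F (halogen, monovalent) → 0 H
  atom 8: C, bond orders sum to 3 (valence 4) → 1 H
  atom 9: C, bond orders sum to 2 (valence 4) → 2 H
  atom 10: C with explicit H count 0
  atom 11: N, bond orders sum to 3 (valence 3) → 0 H
Total hydrogens: 6.

6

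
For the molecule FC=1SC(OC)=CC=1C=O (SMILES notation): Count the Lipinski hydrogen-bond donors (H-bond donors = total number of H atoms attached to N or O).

Donors: find every N or O and count the H atoms it carries.
  atom 5 (O): bond orders sum to 2 → 0 H
  atom 10 (O): bond orders sum to 2 → 0 H
Lipinski HBD = 0.

0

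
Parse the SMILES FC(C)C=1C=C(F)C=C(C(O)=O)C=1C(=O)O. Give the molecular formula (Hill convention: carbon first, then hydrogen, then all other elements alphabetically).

Walk through each heavy atom and fill implicit hydrogens from standard valence (C 4, N 3, O 2, S 2, halogen 1):
  atom 1: F (halogen, monovalent) → 0 H
  atom 2: C, bond orders sum to 3 (valence 4) → 1 H
  atom 3: C, bond orders sum to 1 (valence 4) → 3 H
  atom 4: C, bond orders sum to 4 (valence 4) → 0 H
  atom 5: C, bond orders sum to 3 (valence 4) → 1 H
  atom 6: C, bond orders sum to 4 (valence 4) → 0 H
  atom 7: F (halogen, monovalent) → 0 H
  atom 8: C, bond orders sum to 3 (valence 4) → 1 H
  atom 9: C, bond orders sum to 4 (valence 4) → 0 H
  atom 10: C, bond orders sum to 4 (valence 4) → 0 H
  atom 11: O, bond orders sum to 1 (valence 2) → 1 H
  atom 12: O, bond orders sum to 2 (valence 2) → 0 H
  atom 13: C, bond orders sum to 4 (valence 4) → 0 H
  atom 14: C, bond orders sum to 4 (valence 4) → 0 H
  atom 15: O, bond orders sum to 2 (valence 2) → 0 H
  atom 16: O, bond orders sum to 1 (valence 2) → 1 H
Totals → C:10, H:8, F:2, O:4.

C10H8F2O4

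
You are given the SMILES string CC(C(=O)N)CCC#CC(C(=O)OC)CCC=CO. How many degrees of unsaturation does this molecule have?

Molecular formula: C14H21NO4.
DoU = (2C + 2 + N − H − X) / 2, where X is the halogen count and O/S are ignored.
    = (2·14 + 2 + 1 − 21 − 0) / 2 = 10 / 2 = 5.

5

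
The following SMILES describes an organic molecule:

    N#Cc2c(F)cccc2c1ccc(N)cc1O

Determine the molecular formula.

C13H9FN2O

Walk through each heavy atom and fill implicit hydrogens from standard valence (C 4, N 3, O 2, S 2, halogen 1); for lowercase aromatic atoms, an aromatic c carries 1 H when it has two neighbours and 0 H with three, and aromatic n carries 0 H:
  atom 1: N, bond orders sum to 3 (valence 3) → 0 H
  atom 2: C, bond orders sum to 4 (valence 4) → 0 H
  atom 3: aromatic c, 3 neighbours → 0 H
  atom 4: aromatic c, 3 neighbours → 0 H
  atom 5: F (halogen, monovalent) → 0 H
  atom 6: aromatic c, 2 neighbours → 1 H
  atom 7: aromatic c, 2 neighbours → 1 H
  atom 8: aromatic c, 2 neighbours → 1 H
  atom 9: aromatic c, 3 neighbours → 0 H
  atom 10: aromatic c, 3 neighbours → 0 H
  atom 11: aromatic c, 2 neighbours → 1 H
  atom 12: aromatic c, 2 neighbours → 1 H
  atom 13: aromatic c, 3 neighbours → 0 H
  atom 14: N, bond orders sum to 1 (valence 3) → 2 H
  atom 15: aromatic c, 2 neighbours → 1 H
  atom 16: aromatic c, 3 neighbours → 0 H
  atom 17: O, bond orders sum to 1 (valence 2) → 1 H
Totals → C:13, H:9, F:1, N:2, O:1.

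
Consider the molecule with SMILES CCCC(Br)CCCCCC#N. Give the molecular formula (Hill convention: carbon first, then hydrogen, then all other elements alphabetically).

Walk through each heavy atom and fill implicit hydrogens from standard valence (C 4, N 3, O 2, S 2, halogen 1):
  atom 1: C, bond orders sum to 1 (valence 4) → 3 H
  atom 2: C, bond orders sum to 2 (valence 4) → 2 H
  atom 3: C, bond orders sum to 2 (valence 4) → 2 H
  atom 4: C, bond orders sum to 3 (valence 4) → 1 H
  atom 5: Br (halogen, monovalent) → 0 H
  atom 6: C, bond orders sum to 2 (valence 4) → 2 H
  atom 7: C, bond orders sum to 2 (valence 4) → 2 H
  atom 8: C, bond orders sum to 2 (valence 4) → 2 H
  atom 9: C, bond orders sum to 2 (valence 4) → 2 H
  atom 10: C, bond orders sum to 2 (valence 4) → 2 H
  atom 11: C, bond orders sum to 4 (valence 4) → 0 H
  atom 12: N, bond orders sum to 3 (valence 3) → 0 H
Totals → C:10, H:18, Br:1, N:1.

C10H18BrN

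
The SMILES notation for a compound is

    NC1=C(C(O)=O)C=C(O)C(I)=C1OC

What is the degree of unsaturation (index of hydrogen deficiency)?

5

Degree of unsaturation = (number of rings) + (number of π bonds).
Ring closures in the SMILES: 1.
π bonds: 4 double bonds (each 1 DoU) → 4 DoU from unsaturation.
Total DoU = 1 + 4 = 5.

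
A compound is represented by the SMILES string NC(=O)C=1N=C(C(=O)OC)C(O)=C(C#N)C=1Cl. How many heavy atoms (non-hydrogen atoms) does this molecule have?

17

Every atom symbol written in the SMILES (organic subset) is one heavy atom; implicit H are not written.
Heavy atoms by element → C:9, Cl:1, N:3, O:4.
Total: 17.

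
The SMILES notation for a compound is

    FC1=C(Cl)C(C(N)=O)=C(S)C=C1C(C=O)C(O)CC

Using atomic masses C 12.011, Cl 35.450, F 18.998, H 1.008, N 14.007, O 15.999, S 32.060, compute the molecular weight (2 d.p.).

305.75 g/mol

First, the molecular formula is C12H13ClFNO3S (counting implicit H from valence).
  C: 12 × 12.011 = 144.132
  Cl: 1 × 35.450 = 35.450
  F: 1 × 18.998 = 18.998
  H: 13 × 1.008 = 13.104
  N: 1 × 14.007 = 14.007
  O: 3 × 15.999 = 47.997
  S: 1 × 32.060 = 32.060
Sum: 12×12.011 + 1×35.450 + 1×18.998 + 13×1.008 + 1×14.007 + 3×15.999 + 1×32.060 = 305.748 → 305.75 g/mol.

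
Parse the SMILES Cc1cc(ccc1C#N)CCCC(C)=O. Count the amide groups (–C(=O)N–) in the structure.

0

Scan the SMILES for the amide motif — none present.
Groups that are present: 1 ketone, 1 nitrile.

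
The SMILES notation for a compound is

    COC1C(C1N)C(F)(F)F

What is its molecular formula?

C5H8F3NO

Walk through each heavy atom and fill implicit hydrogens from standard valence (C 4, N 3, O 2, S 2, halogen 1):
  atom 1: C, bond orders sum to 1 (valence 4) → 3 H
  atom 2: O, bond orders sum to 2 (valence 2) → 0 H
  atom 3: C, bond orders sum to 3 (valence 4) → 1 H
  atom 4: C, bond orders sum to 3 (valence 4) → 1 H
  atom 5: C, bond orders sum to 3 (valence 4) → 1 H
  atom 6: N, bond orders sum to 1 (valence 3) → 2 H
  atom 7: C, bond orders sum to 4 (valence 4) → 0 H
  atom 8: F (halogen, monovalent) → 0 H
  atom 9: F (halogen, monovalent) → 0 H
  atom 10: F (halogen, monovalent) → 0 H
Totals → C:5, H:8, F:3, N:1, O:1.
In Hill order: C5H8F3NO.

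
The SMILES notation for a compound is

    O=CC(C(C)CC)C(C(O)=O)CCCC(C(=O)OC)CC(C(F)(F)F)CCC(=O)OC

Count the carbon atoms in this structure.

21

Count every carbon token in the SMILES (each C, including those in ring-closure positions and inside branches).
Carbon count: 21.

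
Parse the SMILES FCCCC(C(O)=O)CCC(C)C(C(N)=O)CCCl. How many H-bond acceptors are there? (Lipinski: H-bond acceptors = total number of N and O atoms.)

N atoms: 1; O atoms: 3.
Lipinski HBA = 1 + 3 = 4.

4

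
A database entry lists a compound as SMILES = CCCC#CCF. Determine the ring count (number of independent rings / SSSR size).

In SMILES, each pair of matching ring-closure digits denotes one ring-closing bond; the number of such bonds equals the number of independent rings.
Ring-closure bonds here: 0.

0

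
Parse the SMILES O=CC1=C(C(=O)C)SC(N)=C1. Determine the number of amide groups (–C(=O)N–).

Scan the SMILES for the amide motif — none present.
Groups that are present: 1 aldehyde, 1 ketone, 1 primary amine.

0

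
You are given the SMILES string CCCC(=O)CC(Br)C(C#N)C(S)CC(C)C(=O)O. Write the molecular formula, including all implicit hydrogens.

C13H20BrNO3S

Walk through each heavy atom and fill implicit hydrogens from standard valence (C 4, N 3, O 2, S 2, halogen 1):
  atom 1: C, bond orders sum to 1 (valence 4) → 3 H
  atom 2: C, bond orders sum to 2 (valence 4) → 2 H
  atom 3: C, bond orders sum to 2 (valence 4) → 2 H
  atom 4: C, bond orders sum to 4 (valence 4) → 0 H
  atom 5: O, bond orders sum to 2 (valence 2) → 0 H
  atom 6: C, bond orders sum to 2 (valence 4) → 2 H
  atom 7: C, bond orders sum to 3 (valence 4) → 1 H
  atom 8: Br (halogen, monovalent) → 0 H
  atom 9: C, bond orders sum to 3 (valence 4) → 1 H
  atom 10: C, bond orders sum to 4 (valence 4) → 0 H
  atom 11: N, bond orders sum to 3 (valence 3) → 0 H
  atom 12: C, bond orders sum to 3 (valence 4) → 1 H
  atom 13: S, bond orders sum to 1 (valence 2) → 1 H
  atom 14: C, bond orders sum to 2 (valence 4) → 2 H
  atom 15: C, bond orders sum to 3 (valence 4) → 1 H
  atom 16: C, bond orders sum to 1 (valence 4) → 3 H
  atom 17: C, bond orders sum to 4 (valence 4) → 0 H
  atom 18: O, bond orders sum to 2 (valence 2) → 0 H
  atom 19: O, bond orders sum to 1 (valence 2) → 1 H
Totals → C:13, H:20, Br:1, N:1, O:3, S:1.
In Hill order: C13H20BrNO3S.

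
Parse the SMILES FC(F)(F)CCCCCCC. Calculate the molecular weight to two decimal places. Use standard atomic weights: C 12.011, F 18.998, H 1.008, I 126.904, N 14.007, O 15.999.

168.20 g/mol

First, the molecular formula is C8H15F3 (counting implicit H from valence).
  C: 8 × 12.011 = 96.088
  F: 3 × 18.998 = 56.994
  H: 15 × 1.008 = 15.120
Sum: 8×12.011 + 3×18.998 + 15×1.008 = 168.202 → 168.20 g/mol.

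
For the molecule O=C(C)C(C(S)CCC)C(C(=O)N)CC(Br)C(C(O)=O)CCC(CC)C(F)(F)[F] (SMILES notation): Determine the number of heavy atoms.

Every atom symbol written in the SMILES (organic subset) is one heavy atom; implicit H are not written.
Heavy atoms by element → Br:1, C:19, F:3, N:1, O:4, S:1.
Total: 29.

29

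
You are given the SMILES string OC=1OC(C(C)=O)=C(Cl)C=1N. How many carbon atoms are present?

Count every carbon token in the SMILES (each C, including those in ring-closure positions and inside branches).
Carbon count: 6.

6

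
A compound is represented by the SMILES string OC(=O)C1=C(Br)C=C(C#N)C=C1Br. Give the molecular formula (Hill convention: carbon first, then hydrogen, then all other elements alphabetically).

C8H3Br2NO2

Walk through each heavy atom and fill implicit hydrogens from standard valence (C 4, N 3, O 2, S 2, halogen 1):
  atom 1: O, bond orders sum to 1 (valence 2) → 1 H
  atom 2: C, bond orders sum to 4 (valence 4) → 0 H
  atom 3: O, bond orders sum to 2 (valence 2) → 0 H
  atom 4: C, bond orders sum to 4 (valence 4) → 0 H
  atom 5: C, bond orders sum to 4 (valence 4) → 0 H
  atom 6: Br (halogen, monovalent) → 0 H
  atom 7: C, bond orders sum to 3 (valence 4) → 1 H
  atom 8: C, bond orders sum to 4 (valence 4) → 0 H
  atom 9: C, bond orders sum to 4 (valence 4) → 0 H
  atom 10: N, bond orders sum to 3 (valence 3) → 0 H
  atom 11: C, bond orders sum to 3 (valence 4) → 1 H
  atom 12: C, bond orders sum to 4 (valence 4) → 0 H
  atom 13: Br (halogen, monovalent) → 0 H
Totals → C:8, H:3, Br:2, N:1, O:2.
In Hill order: C8H3Br2NO2.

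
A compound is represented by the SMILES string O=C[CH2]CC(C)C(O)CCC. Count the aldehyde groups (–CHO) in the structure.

The aldehyde motif appears at heavy-atom position 2 in the SMILES.
Other groups present: 1 hydroxyl.
Aldehyde count: 1.

1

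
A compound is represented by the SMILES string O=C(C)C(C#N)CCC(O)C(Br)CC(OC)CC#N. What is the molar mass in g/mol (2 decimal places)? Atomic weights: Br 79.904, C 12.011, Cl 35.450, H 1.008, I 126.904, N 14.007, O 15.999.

First, the molecular formula is C13H19BrN2O3 (counting implicit H from valence).
  Br: 1 × 79.904 = 79.904
  C: 13 × 12.011 = 156.143
  H: 19 × 1.008 = 19.152
  N: 2 × 14.007 = 28.014
  O: 3 × 15.999 = 47.997
Sum: 1×79.904 + 13×12.011 + 19×1.008 + 2×14.007 + 3×15.999 = 331.210 → 331.21 g/mol.

331.21 g/mol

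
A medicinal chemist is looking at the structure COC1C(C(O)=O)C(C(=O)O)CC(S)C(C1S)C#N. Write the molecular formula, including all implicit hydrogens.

C11H15NO5S2

Walk through each heavy atom and fill implicit hydrogens from standard valence (C 4, N 3, O 2, S 2, halogen 1):
  atom 1: C, bond orders sum to 1 (valence 4) → 3 H
  atom 2: O, bond orders sum to 2 (valence 2) → 0 H
  atom 3: C, bond orders sum to 3 (valence 4) → 1 H
  atom 4: C, bond orders sum to 3 (valence 4) → 1 H
  atom 5: C, bond orders sum to 4 (valence 4) → 0 H
  atom 6: O, bond orders sum to 1 (valence 2) → 1 H
  atom 7: O, bond orders sum to 2 (valence 2) → 0 H
  atom 8: C, bond orders sum to 3 (valence 4) → 1 H
  atom 9: C, bond orders sum to 4 (valence 4) → 0 H
  atom 10: O, bond orders sum to 2 (valence 2) → 0 H
  atom 11: O, bond orders sum to 1 (valence 2) → 1 H
  atom 12: C, bond orders sum to 2 (valence 4) → 2 H
  atom 13: C, bond orders sum to 3 (valence 4) → 1 H
  atom 14: S, bond orders sum to 1 (valence 2) → 1 H
  atom 15: C, bond orders sum to 3 (valence 4) → 1 H
  atom 16: C, bond orders sum to 3 (valence 4) → 1 H
  atom 17: S, bond orders sum to 1 (valence 2) → 1 H
  atom 18: C, bond orders sum to 4 (valence 4) → 0 H
  atom 19: N, bond orders sum to 3 (valence 3) → 0 H
Totals → C:11, H:15, N:1, O:5, S:2.
In Hill order: C11H15NO5S2.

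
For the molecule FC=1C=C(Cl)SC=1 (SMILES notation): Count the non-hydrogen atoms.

7

Every atom symbol written in the SMILES (organic subset) is one heavy atom; implicit H are not written.
Heavy atoms by element → C:4, Cl:1, F:1, S:1.
Total: 7.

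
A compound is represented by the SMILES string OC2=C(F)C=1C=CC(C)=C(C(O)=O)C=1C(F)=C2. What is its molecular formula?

C12H8F2O3

Walk through each heavy atom and fill implicit hydrogens from standard valence (C 4, N 3, O 2, S 2, halogen 1):
  atom 1: O, bond orders sum to 1 (valence 2) → 1 H
  atom 2: C, bond orders sum to 4 (valence 4) → 0 H
  atom 3: C, bond orders sum to 4 (valence 4) → 0 H
  atom 4: F (halogen, monovalent) → 0 H
  atom 5: C, bond orders sum to 4 (valence 4) → 0 H
  atom 6: C, bond orders sum to 3 (valence 4) → 1 H
  atom 7: C, bond orders sum to 3 (valence 4) → 1 H
  atom 8: C, bond orders sum to 4 (valence 4) → 0 H
  atom 9: C, bond orders sum to 1 (valence 4) → 3 H
  atom 10: C, bond orders sum to 4 (valence 4) → 0 H
  atom 11: C, bond orders sum to 4 (valence 4) → 0 H
  atom 12: O, bond orders sum to 1 (valence 2) → 1 H
  atom 13: O, bond orders sum to 2 (valence 2) → 0 H
  atom 14: C, bond orders sum to 4 (valence 4) → 0 H
  atom 15: C, bond orders sum to 4 (valence 4) → 0 H
  atom 16: F (halogen, monovalent) → 0 H
  atom 17: C, bond orders sum to 3 (valence 4) → 1 H
Totals → C:12, H:8, F:2, O:3.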